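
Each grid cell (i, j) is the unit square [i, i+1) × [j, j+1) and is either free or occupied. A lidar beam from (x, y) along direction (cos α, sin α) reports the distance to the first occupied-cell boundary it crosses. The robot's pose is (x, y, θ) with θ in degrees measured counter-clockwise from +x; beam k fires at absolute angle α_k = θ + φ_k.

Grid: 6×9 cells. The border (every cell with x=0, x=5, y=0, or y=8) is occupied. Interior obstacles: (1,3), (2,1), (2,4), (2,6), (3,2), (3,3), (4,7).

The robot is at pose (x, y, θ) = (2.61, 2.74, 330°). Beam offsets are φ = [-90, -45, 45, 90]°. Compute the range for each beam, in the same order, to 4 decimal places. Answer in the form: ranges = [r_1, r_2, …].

beam 1: φ=-90°, α=240°
  dir = (cos 240°, sin 240°) = (-0.5000, -0.8660); from cell (2,2)
  next x-line at t=1.2200, next y-line at t=0.8545; Δt_x=2.0000, Δt_y=1.1547
    y: enter (2,1) at t=0.8545 ← occupied
  → r_1 = 0.8545
beam 2: φ=-45°, α=285°
  dir = (cos 285°, sin 285°) = (0.2588, -0.9659); from cell (2,2)
  next x-line at t=1.5068, next y-line at t=0.7661; Δt_x=3.8637, Δt_y=1.0353
    y: enter (2,1) at t=0.7661 ← occupied
  → r_2 = 0.7661
beam 3: φ=45°, α=15°
  dir = (cos 15°, sin 15°) = (0.9659, 0.2588); from cell (2,2)
  next x-line at t=0.4038, next y-line at t=1.0046; Δt_x=1.0353, Δt_y=3.8637
    x: enter (3,2) at t=0.4038 ← occupied
  → r_3 = 0.4038
beam 4: φ=90°, α=60°
  dir = (cos 60°, sin 60°) = (0.5000, 0.8660); from cell (2,2)
  next x-line at t=0.7800, next y-line at t=0.3002; Δt_x=2.0000, Δt_y=1.1547
    y: enter (2,3) at t=0.3002
    x: enter (3,3) at t=0.7800 ← occupied
  → r_4 = 0.7800

ranges = [0.8545, 0.7661, 0.4038, 0.7800]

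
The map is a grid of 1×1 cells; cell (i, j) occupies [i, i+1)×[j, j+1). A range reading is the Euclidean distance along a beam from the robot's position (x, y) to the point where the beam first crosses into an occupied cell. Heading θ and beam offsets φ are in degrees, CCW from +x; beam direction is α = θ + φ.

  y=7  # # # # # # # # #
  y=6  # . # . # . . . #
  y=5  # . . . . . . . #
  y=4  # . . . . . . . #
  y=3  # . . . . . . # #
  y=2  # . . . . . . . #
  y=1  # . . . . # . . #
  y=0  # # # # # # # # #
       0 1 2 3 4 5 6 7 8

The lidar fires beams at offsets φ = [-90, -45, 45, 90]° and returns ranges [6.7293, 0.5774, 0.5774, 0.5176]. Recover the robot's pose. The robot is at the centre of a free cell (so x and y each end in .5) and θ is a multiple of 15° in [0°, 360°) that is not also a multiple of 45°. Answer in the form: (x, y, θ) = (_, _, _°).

(x, y, θ) = (7.5, 4.5, 285°)

The pose lattice has 38·16 = 608 candidates. Test each by forward raycasting.
  (6.5, 5.5, 195°): beam 1 = 1.5529 ≠ 6.7293 ✗
  (1.5, 6.5, 120°): beam 1 = 0.5774 ≠ 6.7293 ✗
  (7.5, 5.5, 330°): beam 1 = 4.0415 ≠ 6.7293 ✗
  (5.5, 6.5, 285°): beam 1 = 0.5176 ≠ 6.7293 ✗
  …
  (7.5, 4.5, 285°): r_1=6.7293, r_2=0.5774, r_3=0.5774, r_4=0.5176 — all match ✓
Only this pose fits every beam.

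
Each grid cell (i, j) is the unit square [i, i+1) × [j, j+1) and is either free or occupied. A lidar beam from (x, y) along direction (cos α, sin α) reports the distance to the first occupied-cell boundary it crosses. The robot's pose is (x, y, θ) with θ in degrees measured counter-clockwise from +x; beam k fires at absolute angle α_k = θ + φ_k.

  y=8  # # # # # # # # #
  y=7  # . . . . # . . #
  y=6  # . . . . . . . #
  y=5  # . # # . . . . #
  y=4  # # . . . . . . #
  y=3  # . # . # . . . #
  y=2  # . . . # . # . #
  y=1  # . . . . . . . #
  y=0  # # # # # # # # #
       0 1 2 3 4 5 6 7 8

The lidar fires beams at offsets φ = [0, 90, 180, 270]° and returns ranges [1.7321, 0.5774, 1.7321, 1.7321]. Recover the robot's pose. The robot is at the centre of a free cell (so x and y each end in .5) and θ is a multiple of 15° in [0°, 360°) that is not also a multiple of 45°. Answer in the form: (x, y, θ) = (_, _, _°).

(x, y, θ) = (2.5, 2.5, 30°)

Candidates: 41 free-cell centres × 16 headings = 656 poses. Raycast each; keep the one whose scan matches to 4 dp.
  (5.5, 1.5, 60°): beam 1 = 1.0000 ≠ 1.7321 ✗
  (6.5, 6.5, 285°): beam 1 = 5.6940 ≠ 1.7321 ✗
  (6.5, 5.5, 255°): beam 1 = 4.6587 ≠ 1.7321 ✗
  …
  (2.5, 2.5, 30°): r_1=1.7321, r_2=0.5774, r_3=1.7321, r_4=1.7321 — all match ✓
Unique over the lattice → pose = (2.5, 2.5, 30°).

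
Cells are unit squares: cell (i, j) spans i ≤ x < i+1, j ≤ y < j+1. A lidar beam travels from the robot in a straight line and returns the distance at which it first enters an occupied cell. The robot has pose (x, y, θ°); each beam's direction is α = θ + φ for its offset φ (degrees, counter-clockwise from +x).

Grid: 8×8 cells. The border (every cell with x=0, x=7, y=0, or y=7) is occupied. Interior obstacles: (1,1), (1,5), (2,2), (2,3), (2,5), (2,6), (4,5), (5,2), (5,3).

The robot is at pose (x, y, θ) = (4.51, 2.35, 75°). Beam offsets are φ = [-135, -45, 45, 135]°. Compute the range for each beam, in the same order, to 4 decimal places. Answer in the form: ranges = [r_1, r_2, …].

ranges = [1.5588, 0.5658, 3.0600, 2.7000]

beam 1: φ=-135°, α=300°
  dir = (cos 300°, sin 300°) = (0.5000, -0.8660); from cell (4,2)
  next x-line at t=0.9800, next y-line at t=0.4041; Δt_x=2.0000, Δt_y=1.1547
    y: enter (4,1) at t=0.4041
    x: enter (5,1) at t=0.9800
    y: enter (5,0) at t=1.5588 ← occupied
  → r_1 = 1.5588
beam 2: φ=-45°, α=30°
  dir = (cos 30°, sin 30°) = (0.8660, 0.5000); from cell (4,2)
  next x-line at t=0.5658, next y-line at t=1.3000; Δt_x=1.1547, Δt_y=2.0000
    x: enter (5,2) at t=0.5658 ← occupied
  → r_2 = 0.5658
beam 3: φ=45°, α=120°
  dir = (cos 120°, sin 120°) = (-0.5000, 0.8660); from cell (4,2)
  next x-line at t=1.0200, next y-line at t=0.7506; Δt_x=2.0000, Δt_y=1.1547
    y: enter (4,3) at t=0.7506
    x: enter (3,3) at t=1.0200
    y: enter (3,4) at t=1.9053
    x: enter (2,4) at t=3.0200
    y: enter (2,5) at t=3.0600 ← occupied
  → r_3 = 3.0600
beam 4: φ=135°, α=210°
  dir = (cos 210°, sin 210°) = (-0.8660, -0.5000); from cell (4,2)
  next x-line at t=0.5889, next y-line at t=0.7000; Δt_x=1.1547, Δt_y=2.0000
    x: enter (3,2) at t=0.5889
    y: enter (3,1) at t=0.7000
    x: enter (2,1) at t=1.7436
    y: enter (2,0) at t=2.7000 ← occupied
  → r_4 = 2.7000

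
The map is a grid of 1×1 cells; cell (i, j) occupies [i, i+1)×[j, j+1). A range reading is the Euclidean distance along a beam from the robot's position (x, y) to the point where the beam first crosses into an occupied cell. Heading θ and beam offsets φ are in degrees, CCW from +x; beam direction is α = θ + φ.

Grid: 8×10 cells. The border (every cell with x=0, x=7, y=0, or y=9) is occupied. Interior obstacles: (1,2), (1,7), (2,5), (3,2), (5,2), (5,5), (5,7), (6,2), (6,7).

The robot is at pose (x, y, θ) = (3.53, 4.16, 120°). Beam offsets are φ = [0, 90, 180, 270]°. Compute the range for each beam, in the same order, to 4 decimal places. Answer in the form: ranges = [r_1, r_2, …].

ranges = [1.0600, 2.3200, 3.6489, 1.6974]

beam 1: φ=0°, α=120°
  direction (-0.5000, 0.8660); cell (3,4); t to first gridline: x 1.0600, y 0.9699 (then +2.0000 / +1.1547)
    (3,5) via y @ 0.9699
    (2,5) via x @ 1.0600  # hit
  → r_1 = 1.0600
beam 2: φ=90°, α=210°
  direction (-0.8660, -0.5000); cell (3,4); t to first gridline: x 0.6120, y 0.3200 (then +1.1547 / +2.0000)
    (3,3) via y @ 0.3200
    (2,3) via x @ 0.6120
    (1,3) via x @ 1.7667
    (1,2) via y @ 2.3200  # hit
  → r_2 = 2.3200
beam 3: φ=180°, α=300°
  direction (0.5000, -0.8660); cell (3,4); t to first gridline: x 0.9400, y 0.1848 (then +2.0000 / +1.1547)
    (3,3) via y @ 0.1848
    (4,3) via x @ 0.9400
    (4,2) via y @ 1.3395
    (4,1) via y @ 2.4942
    (5,1) via x @ 2.9400
    (5,0) via y @ 3.6489  # hit
  → r_3 = 3.6489
beam 4: φ=270°, α=30°
  direction (0.8660, 0.5000); cell (3,4); t to first gridline: x 0.5427, y 1.6800 (then +1.1547 / +2.0000)
    (4,4) via x @ 0.5427
    (4,5) via y @ 1.6800
    (5,5) via x @ 1.6974  # hit
  → r_4 = 1.6974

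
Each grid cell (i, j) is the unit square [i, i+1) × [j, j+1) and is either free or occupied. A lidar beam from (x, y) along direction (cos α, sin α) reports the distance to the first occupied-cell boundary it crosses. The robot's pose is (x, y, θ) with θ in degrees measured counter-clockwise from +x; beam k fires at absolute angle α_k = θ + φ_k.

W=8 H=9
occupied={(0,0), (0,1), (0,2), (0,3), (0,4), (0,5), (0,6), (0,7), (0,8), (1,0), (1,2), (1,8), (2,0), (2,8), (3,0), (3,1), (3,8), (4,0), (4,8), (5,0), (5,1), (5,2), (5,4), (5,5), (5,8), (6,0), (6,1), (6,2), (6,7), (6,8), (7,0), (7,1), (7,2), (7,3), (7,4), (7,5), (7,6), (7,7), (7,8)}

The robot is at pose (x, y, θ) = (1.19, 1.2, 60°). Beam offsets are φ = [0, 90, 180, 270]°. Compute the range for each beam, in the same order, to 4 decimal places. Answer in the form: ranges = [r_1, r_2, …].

beam 1: φ=0°, α=60°
  direction (0.5000, 0.8660); cell (1,1); t to first gridline: x 1.6200, y 0.9238 (then +2.0000 / +1.1547)
    (1,2) via y @ 0.9238  # hit
  → r_1 = 0.9238
beam 2: φ=90°, α=150°
  direction (-0.8660, 0.5000); cell (1,1); t to first gridline: x 0.2194, y 1.6000 (then +1.1547 / +2.0000)
    (0,1) via x @ 0.2194  # hit
  → r_2 = 0.2194
beam 3: φ=180°, α=240°
  direction (-0.5000, -0.8660); cell (1,1); t to first gridline: x 0.3800, y 0.2309 (then +2.0000 / +1.1547)
    (1,0) via y @ 0.2309  # hit
  → r_3 = 0.2309
beam 4: φ=270°, α=330°
  direction (0.8660, -0.5000); cell (1,1); t to first gridline: x 0.9353, y 0.4000 (then +1.1547 / +2.0000)
    (1,0) via y @ 0.4000  # hit
  → r_4 = 0.4000

ranges = [0.9238, 0.2194, 0.2309, 0.4000]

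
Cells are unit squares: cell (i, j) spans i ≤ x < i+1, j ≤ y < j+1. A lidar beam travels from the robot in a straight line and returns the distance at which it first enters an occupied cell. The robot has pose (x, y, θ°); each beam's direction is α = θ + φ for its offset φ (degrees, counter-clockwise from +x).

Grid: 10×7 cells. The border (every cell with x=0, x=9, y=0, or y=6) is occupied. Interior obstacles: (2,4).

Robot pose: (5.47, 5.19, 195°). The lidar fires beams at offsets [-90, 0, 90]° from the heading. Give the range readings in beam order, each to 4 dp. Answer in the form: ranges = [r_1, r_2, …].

beam 1: φ=-90°, α=105°
  direction (-0.2588, 0.9659); cell (5,5); t to first gridline: x 1.8159, y 0.8386 (then +3.8637 / +1.0353)
    (5,6) via y @ 0.8386  # hit
  → r_1 = 0.8386
beam 2: φ=0°, α=195°
  direction (-0.9659, -0.2588); cell (5,5); t to first gridline: x 0.4866, y 0.7341 (then +1.0353 / +3.8637)
    (4,5) via x @ 0.4866
    (4,4) via y @ 0.7341
    (3,4) via x @ 1.5219
    (2,4) via x @ 2.5571  # hit
  → r_2 = 2.5571
beam 3: φ=90°, α=285°
  direction (0.2588, -0.9659); cell (5,5); t to first gridline: x 2.0478, y 0.1967 (then +3.8637 / +1.0353)
    (5,4) via y @ 0.1967
    (5,3) via y @ 1.2320
    (6,3) via x @ 2.0478
    (6,2) via y @ 2.2673
    (6,1) via y @ 3.3025
    (6,0) via y @ 4.3378  # hit
  → r_3 = 4.3378

ranges = [0.8386, 2.5571, 4.3378]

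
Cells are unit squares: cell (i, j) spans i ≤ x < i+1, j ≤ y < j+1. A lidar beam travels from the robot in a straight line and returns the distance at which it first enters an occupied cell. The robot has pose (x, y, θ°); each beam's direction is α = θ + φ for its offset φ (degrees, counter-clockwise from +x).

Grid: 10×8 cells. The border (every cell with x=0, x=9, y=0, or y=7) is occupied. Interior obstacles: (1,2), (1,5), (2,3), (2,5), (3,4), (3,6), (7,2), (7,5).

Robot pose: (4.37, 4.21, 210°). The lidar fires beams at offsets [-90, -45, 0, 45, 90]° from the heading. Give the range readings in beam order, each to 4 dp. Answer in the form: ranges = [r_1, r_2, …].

ranges = [0.7400, 0.3831, 1.5819, 3.3232, 3.7066]

beam 1: φ=-90°, α=120°
  direction (-0.5000, 0.8660); cell (4,4); t to first gridline: x 0.7400, y 0.9122 (then +2.0000 / +1.1547)
    (3,4) via x @ 0.7400  # hit
  → r_1 = 0.7400
beam 2: φ=-45°, α=165°
  direction (-0.9659, 0.2588); cell (4,4); t to first gridline: x 0.3831, y 3.0523 (then +1.0353 / +3.8637)
    (3,4) via x @ 0.3831  # hit
  → r_2 = 0.3831
beam 3: φ=0°, α=210°
  direction (-0.8660, -0.5000); cell (4,4); t to first gridline: x 0.4272, y 0.4200 (then +1.1547 / +2.0000)
    (4,3) via y @ 0.4200
    (3,3) via x @ 0.4272
    (2,3) via x @ 1.5819  # hit
  → r_3 = 1.5819
beam 4: φ=45°, α=255°
  direction (-0.2588, -0.9659); cell (4,4); t to first gridline: x 1.4296, y 0.2174 (then +3.8637 / +1.0353)
    (4,3) via y @ 0.2174
    (4,2) via y @ 1.2527
    (3,2) via x @ 1.4296
    (3,1) via y @ 2.2880
    (3,0) via y @ 3.3232  # hit
  → r_4 = 3.3232
beam 5: φ=90°, α=300°
  direction (0.5000, -0.8660); cell (4,4); t to first gridline: x 1.2600, y 0.2425 (then +2.0000 / +1.1547)
    (4,3) via y @ 0.2425
    (5,3) via x @ 1.2600
    (5,2) via y @ 1.3972
    (5,1) via y @ 2.5519
    (6,1) via x @ 3.2600
    (6,0) via y @ 3.7066  # hit
  → r_5 = 3.7066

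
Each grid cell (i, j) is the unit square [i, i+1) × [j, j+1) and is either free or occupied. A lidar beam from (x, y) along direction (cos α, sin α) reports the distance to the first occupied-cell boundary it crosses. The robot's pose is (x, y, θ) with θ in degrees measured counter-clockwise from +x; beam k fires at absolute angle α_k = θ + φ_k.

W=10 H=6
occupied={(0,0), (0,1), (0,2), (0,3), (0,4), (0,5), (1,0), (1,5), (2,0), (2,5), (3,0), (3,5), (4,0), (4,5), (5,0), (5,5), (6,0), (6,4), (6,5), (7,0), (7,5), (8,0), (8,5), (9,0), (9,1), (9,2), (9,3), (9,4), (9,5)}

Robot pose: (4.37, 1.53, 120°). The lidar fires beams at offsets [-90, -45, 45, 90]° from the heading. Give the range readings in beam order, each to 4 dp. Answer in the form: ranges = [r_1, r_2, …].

ranges = [5.3463, 3.5924, 3.4889, 1.0600]

beam 1: φ=-90°, α=30°
  cosα=0.8660 sinα=0.5000 | (4,1) | tMaxX 0.7275 tMaxY 0.9400 | tΔX 1.1547 tΔY 2.0000
    t=0.7275 [x] (5,1)
    t=0.9400 [y] (5,2)
    t=1.8822 [x] (6,2)
    t=2.9400 [y] (6,3)
    t=3.0369 [x] (7,3)
    t=4.1916 [x] (8,3)
    t=4.9400 [y] (8,4)
    t=5.3463 [x] (9,4) — stop
  → r_1 = 5.3463
beam 2: φ=-45°, α=75°
  cosα=0.2588 sinα=0.9659 | (4,1) | tMaxX 2.4341 tMaxY 0.4866 | tΔX 3.8637 tΔY 1.0353
    t=0.4866 [y] (4,2)
    t=1.5219 [y] (4,3)
    t=2.4341 [x] (5,3)
    t=2.5571 [y] (5,4)
    t=3.5924 [y] (5,5) — stop
  → r_2 = 3.5924
beam 3: φ=45°, α=165°
  cosα=-0.9659 sinα=0.2588 | (4,1) | tMaxX 0.3831 tMaxY 1.8159 | tΔX 1.0353 tΔY 3.8637
    t=0.3831 [x] (3,1)
    t=1.4183 [x] (2,1)
    t=1.8159 [y] (2,2)
    t=2.4536 [x] (1,2)
    t=3.4889 [x] (0,2) — stop
  → r_3 = 3.4889
beam 4: φ=90°, α=210°
  cosα=-0.8660 sinα=-0.5000 | (4,1) | tMaxX 0.4272 tMaxY 1.0600 | tΔX 1.1547 tΔY 2.0000
    t=0.4272 [x] (3,1)
    t=1.0600 [y] (3,0) — stop
  → r_4 = 1.0600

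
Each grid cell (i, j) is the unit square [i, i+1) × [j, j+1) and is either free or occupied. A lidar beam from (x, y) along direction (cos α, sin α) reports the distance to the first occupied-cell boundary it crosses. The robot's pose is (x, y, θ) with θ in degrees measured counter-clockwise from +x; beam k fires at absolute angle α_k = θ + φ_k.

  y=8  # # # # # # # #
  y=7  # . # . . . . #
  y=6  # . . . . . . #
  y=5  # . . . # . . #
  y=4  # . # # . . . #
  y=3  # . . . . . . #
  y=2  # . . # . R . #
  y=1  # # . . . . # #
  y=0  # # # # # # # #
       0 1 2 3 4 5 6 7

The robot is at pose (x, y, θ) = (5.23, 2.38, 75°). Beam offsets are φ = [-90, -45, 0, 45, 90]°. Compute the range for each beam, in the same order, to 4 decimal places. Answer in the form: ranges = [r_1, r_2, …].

beam 1: φ=-90°, α=345°
  cosα=0.9659 sinα=-0.2588 | (5,2) | tMaxX 0.7972 tMaxY 1.4682 | tΔX 1.0353 tΔY 3.8637
    t=0.7972 [x] (6,2)
    t=1.4682 [y] (6,1) — stop
  → r_1 = 1.4682
beam 2: φ=-45°, α=30°
  cosα=0.8660 sinα=0.5000 | (5,2) | tMaxX 0.8891 tMaxY 1.2400 | tΔX 1.1547 tΔY 2.0000
    t=0.8891 [x] (6,2)
    t=1.2400 [y] (6,3)
    t=2.0438 [x] (7,3) — stop
  → r_2 = 2.0438
beam 3: φ=0°, α=75°
  cosα=0.2588 sinα=0.9659 | (5,2) | tMaxX 2.9751 tMaxY 0.6419 | tΔX 3.8637 tΔY 1.0353
    t=0.6419 [y] (5,3)
    t=1.6771 [y] (5,4)
    t=2.7124 [y] (5,5)
    t=2.9751 [x] (6,5)
    t=3.7477 [y] (6,6)
    t=4.7830 [y] (6,7)
    t=5.8183 [y] (6,8) — stop
  → r_3 = 5.8183
beam 4: φ=45°, α=120°
  cosα=-0.5000 sinα=0.8660 | (5,2) | tMaxX 0.4600 tMaxY 0.7159 | tΔX 2.0000 tΔY 1.1547
    t=0.4600 [x] (4,2)
    t=0.7159 [y] (4,3)
    t=1.8706 [y] (4,4)
    t=2.4600 [x] (3,4) — stop
  → r_4 = 2.4600
beam 5: φ=90°, α=165°
  cosα=-0.9659 sinα=0.2588 | (5,2) | tMaxX 0.2381 tMaxY 2.3955 | tΔX 1.0353 tΔY 3.8637
    t=0.2381 [x] (4,2)
    t=1.2734 [x] (3,2) — stop
  → r_5 = 1.2734

ranges = [1.4682, 2.0438, 5.8183, 2.4600, 1.2734]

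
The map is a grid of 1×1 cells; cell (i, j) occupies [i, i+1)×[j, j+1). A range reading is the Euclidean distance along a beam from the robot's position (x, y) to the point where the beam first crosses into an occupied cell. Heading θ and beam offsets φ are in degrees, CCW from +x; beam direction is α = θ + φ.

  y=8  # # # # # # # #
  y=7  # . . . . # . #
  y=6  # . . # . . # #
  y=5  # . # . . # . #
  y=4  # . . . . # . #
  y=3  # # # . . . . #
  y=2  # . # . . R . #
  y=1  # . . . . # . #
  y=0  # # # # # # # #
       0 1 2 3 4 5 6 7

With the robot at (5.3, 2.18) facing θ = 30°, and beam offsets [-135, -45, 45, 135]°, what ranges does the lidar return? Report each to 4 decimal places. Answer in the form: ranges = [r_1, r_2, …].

ranges = [0.1863, 0.6955, 1.8842, 2.3811]

beam 1: φ=-135°, α=255°
  cosα=-0.2588 sinα=-0.9659 | (5,2) | tMaxX 1.1591 tMaxY 0.1863 | tΔX 3.8637 tΔY 1.0353
    t=0.1863 [y] (5,1) — stop
  → r_1 = 0.1863
beam 2: φ=-45°, α=345°
  cosα=0.9659 sinα=-0.2588 | (5,2) | tMaxX 0.7247 tMaxY 0.6955 | tΔX 1.0353 tΔY 3.8637
    t=0.6955 [y] (5,1) — stop
  → r_2 = 0.6955
beam 3: φ=45°, α=75°
  cosα=0.2588 sinα=0.9659 | (5,2) | tMaxX 2.7046 tMaxY 0.8489 | tΔX 3.8637 tΔY 1.0353
    t=0.8489 [y] (5,3)
    t=1.8842 [y] (5,4) — stop
  → r_3 = 1.8842
beam 4: φ=135°, α=165°
  cosα=-0.9659 sinα=0.2588 | (5,2) | tMaxX 0.3106 tMaxY 3.1682 | tΔX 1.0353 tΔY 3.8637
    t=0.3106 [x] (4,2)
    t=1.3459 [x] (3,2)
    t=2.3811 [x] (2,2) — stop
  → r_4 = 2.3811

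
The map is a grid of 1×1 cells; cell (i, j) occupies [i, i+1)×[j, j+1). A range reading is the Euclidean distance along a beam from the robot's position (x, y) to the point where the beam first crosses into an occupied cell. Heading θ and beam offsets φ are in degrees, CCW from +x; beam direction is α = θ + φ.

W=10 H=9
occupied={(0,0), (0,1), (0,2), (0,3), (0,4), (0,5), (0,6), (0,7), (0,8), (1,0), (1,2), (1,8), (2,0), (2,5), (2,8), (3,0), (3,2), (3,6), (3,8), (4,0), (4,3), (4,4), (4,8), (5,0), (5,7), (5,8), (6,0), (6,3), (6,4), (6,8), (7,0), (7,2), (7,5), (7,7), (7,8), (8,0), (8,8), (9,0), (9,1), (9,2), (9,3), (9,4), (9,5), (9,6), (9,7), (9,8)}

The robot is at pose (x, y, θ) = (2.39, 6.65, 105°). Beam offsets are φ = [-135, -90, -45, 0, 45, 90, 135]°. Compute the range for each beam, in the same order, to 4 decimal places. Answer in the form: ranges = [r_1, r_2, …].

ranges = [0.7044, 0.6315, 1.5588, 1.3976, 1.6050, 1.4390, 0.7506]

beam 1: φ=-135°, α=330°
  d=(0.8660,-0.5000)  start (2,6)  tX=0.7044 tY=1.3000  stride 1/|dx|=1.1547 1/|dy|=2.0000
    cross x-line → (3,6), t=0.7044 (wall)
  → r_1 = 0.7044
beam 2: φ=-90°, α=15°
  d=(0.9659,0.2588)  start (2,6)  tX=0.6315 tY=1.3523  stride 1/|dx|=1.0353 1/|dy|=3.8637
    cross x-line → (3,6), t=0.6315 (wall)
  → r_2 = 0.6315
beam 3: φ=-45°, α=60°
  d=(0.5000,0.8660)  start (2,6)  tX=1.2200 tY=0.4041  stride 1/|dx|=2.0000 1/|dy|=1.1547
    cross y-line → (2,7), t=0.4041
    cross x-line → (3,7), t=1.2200
    cross y-line → (3,8), t=1.5588 (wall)
  → r_3 = 1.5588
beam 4: φ=0°, α=105°
  d=(-0.2588,0.9659)  start (2,6)  tX=1.5068 tY=0.3623  stride 1/|dx|=3.8637 1/|dy|=1.0353
    cross y-line → (2,7), t=0.3623
    cross y-line → (2,8), t=1.3976 (wall)
  → r_4 = 1.3976
beam 5: φ=45°, α=150°
  d=(-0.8660,0.5000)  start (2,6)  tX=0.4503 tY=0.7000  stride 1/|dx|=1.1547 1/|dy|=2.0000
    cross x-line → (1,6), t=0.4503
    cross y-line → (1,7), t=0.7000
    cross x-line → (0,7), t=1.6050 (wall)
  → r_5 = 1.6050
beam 6: φ=90°, α=195°
  d=(-0.9659,-0.2588)  start (2,6)  tX=0.4038 tY=2.5114  stride 1/|dx|=1.0353 1/|dy|=3.8637
    cross x-line → (1,6), t=0.4038
    cross x-line → (0,6), t=1.4390 (wall)
  → r_6 = 1.4390
beam 7: φ=135°, α=240°
  d=(-0.5000,-0.8660)  start (2,6)  tX=0.7800 tY=0.7506  stride 1/|dx|=2.0000 1/|dy|=1.1547
    cross y-line → (2,5), t=0.7506 (wall)
  → r_7 = 0.7506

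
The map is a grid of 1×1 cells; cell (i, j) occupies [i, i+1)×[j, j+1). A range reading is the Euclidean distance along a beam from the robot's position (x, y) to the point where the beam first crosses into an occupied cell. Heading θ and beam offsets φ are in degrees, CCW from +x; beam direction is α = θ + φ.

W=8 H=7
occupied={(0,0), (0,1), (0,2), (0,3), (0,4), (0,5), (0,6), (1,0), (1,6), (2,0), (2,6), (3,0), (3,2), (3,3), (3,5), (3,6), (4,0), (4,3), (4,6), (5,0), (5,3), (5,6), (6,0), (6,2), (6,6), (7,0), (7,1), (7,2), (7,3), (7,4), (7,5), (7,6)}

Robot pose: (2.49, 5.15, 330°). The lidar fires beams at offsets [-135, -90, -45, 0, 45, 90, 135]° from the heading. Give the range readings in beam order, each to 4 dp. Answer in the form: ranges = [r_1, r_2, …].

ranges = [1.5426, 2.9800, 1.9705, 2.3000, 0.5280, 0.9815, 0.8800]

beam 1: φ=-135°, α=195°
  direction (-0.9659, -0.2588); cell (2,5); t to first gridline: x 0.5073, y 0.5796 (then +1.0353 / +3.8637)
    (1,5) via x @ 0.5073
    (1,4) via y @ 0.5796
    (0,4) via x @ 1.5426  # hit
  → r_1 = 1.5426
beam 2: φ=-90°, α=240°
  direction (-0.5000, -0.8660); cell (2,5); t to first gridline: x 0.9800, y 0.1732 (then +2.0000 / +1.1547)
    (2,4) via y @ 0.1732
    (1,4) via x @ 0.9800
    (1,3) via y @ 1.3279
    (1,2) via y @ 2.4826
    (0,2) via x @ 2.9800  # hit
  → r_2 = 2.9800
beam 3: φ=-45°, α=285°
  direction (0.2588, -0.9659); cell (2,5); t to first gridline: x 1.9705, y 0.1553 (then +3.8637 / +1.0353)
    (2,4) via y @ 0.1553
    (2,3) via y @ 1.1906
    (3,3) via x @ 1.9705  # hit
  → r_3 = 1.9705
beam 4: φ=0°, α=330°
  direction (0.8660, -0.5000); cell (2,5); t to first gridline: x 0.5889, y 0.3000 (then +1.1547 / +2.0000)
    (2,4) via y @ 0.3000
    (3,4) via x @ 0.5889
    (4,4) via x @ 1.7436
    (4,3) via y @ 2.3000  # hit
  → r_4 = 2.3000
beam 5: φ=45°, α=15°
  direction (0.9659, 0.2588); cell (2,5); t to first gridline: x 0.5280, y 3.2841 (then +1.0353 / +3.8637)
    (3,5) via x @ 0.5280  # hit
  → r_5 = 0.5280
beam 6: φ=90°, α=60°
  direction (0.5000, 0.8660); cell (2,5); t to first gridline: x 1.0200, y 0.9815 (then +2.0000 / +1.1547)
    (2,6) via y @ 0.9815  # hit
  → r_6 = 0.9815
beam 7: φ=135°, α=105°
  direction (-0.2588, 0.9659); cell (2,5); t to first gridline: x 1.8932, y 0.8800 (then +3.8637 / +1.0353)
    (2,6) via y @ 0.8800  # hit
  → r_7 = 0.8800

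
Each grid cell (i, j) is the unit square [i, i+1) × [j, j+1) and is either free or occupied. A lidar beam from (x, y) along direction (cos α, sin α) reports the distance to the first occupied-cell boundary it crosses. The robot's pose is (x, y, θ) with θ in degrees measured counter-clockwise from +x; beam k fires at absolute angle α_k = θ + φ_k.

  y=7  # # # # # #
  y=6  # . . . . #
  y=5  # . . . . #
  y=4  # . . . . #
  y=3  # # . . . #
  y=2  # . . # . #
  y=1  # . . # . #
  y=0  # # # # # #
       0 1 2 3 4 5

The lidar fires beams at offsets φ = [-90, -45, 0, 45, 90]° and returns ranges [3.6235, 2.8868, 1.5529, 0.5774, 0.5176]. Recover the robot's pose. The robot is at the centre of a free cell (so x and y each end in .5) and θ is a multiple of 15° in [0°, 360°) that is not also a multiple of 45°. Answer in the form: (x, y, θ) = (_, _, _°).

(x, y, θ) = (3.5, 3.5, 195°)

Enumerate (i+0.5, j+0.5, θ) over the 21 free cells and 16 admissible headings. For each, cast all 5 beams and compare to the given ranges.
  (2.5, 5.5, 300°): beam 1 = 1.7321 ≠ 3.6235 ✗
  (4.5, 2.5, 60°): beam 1 = 0.5774 ≠ 3.6235 ✗
  (1.5, 1.5, 210°): beam 1 = 1.0000 ≠ 3.6235 ✗
  (4.5, 3.5, 345°): beam 1 = 1.9319 ≠ 3.6235 ✗
  …
  (3.5, 3.5, 195°): r_1=3.6235, r_2=2.8868, r_3=1.5529, r_4=0.5774, r_5=0.5176 — all match ✓
Unique over the lattice → pose = (3.5, 3.5, 195°).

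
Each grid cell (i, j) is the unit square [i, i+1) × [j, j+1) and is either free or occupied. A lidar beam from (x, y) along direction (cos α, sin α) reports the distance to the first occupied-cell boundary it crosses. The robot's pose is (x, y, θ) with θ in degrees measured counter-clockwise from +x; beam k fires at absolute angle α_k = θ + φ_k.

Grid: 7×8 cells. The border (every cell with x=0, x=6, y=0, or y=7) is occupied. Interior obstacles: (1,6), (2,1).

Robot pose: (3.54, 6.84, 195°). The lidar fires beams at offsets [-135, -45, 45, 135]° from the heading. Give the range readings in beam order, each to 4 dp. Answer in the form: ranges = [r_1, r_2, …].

beam 1: φ=-135°, α=60°
  direction (0.5000, 0.8660); cell (3,6); t to first gridline: x 0.9200, y 0.1848 (then +2.0000 / +1.1547)
    (3,7) via y @ 0.1848  # hit
  → r_1 = 0.1848
beam 2: φ=-45°, α=150°
  direction (-0.8660, 0.5000); cell (3,6); t to first gridline: x 0.6235, y 0.3200 (then +1.1547 / +2.0000)
    (3,7) via y @ 0.3200  # hit
  → r_2 = 0.3200
beam 3: φ=45°, α=240°
  direction (-0.5000, -0.8660); cell (3,6); t to first gridline: x 1.0800, y 0.9699 (then +2.0000 / +1.1547)
    (3,5) via y @ 0.9699
    (2,5) via x @ 1.0800
    (2,4) via y @ 2.1246
    (1,4) via x @ 3.0800
    (1,3) via y @ 3.2793
    (1,2) via y @ 4.4341
    (0,2) via x @ 5.0800  # hit
  → r_3 = 5.0800
beam 4: φ=135°, α=330°
  direction (0.8660, -0.5000); cell (3,6); t to first gridline: x 0.5312, y 1.6800 (then +1.1547 / +2.0000)
    (4,6) via x @ 0.5312
    (4,5) via y @ 1.6800
    (5,5) via x @ 1.6859
    (6,5) via x @ 2.8406  # hit
  → r_4 = 2.8406

ranges = [0.1848, 0.3200, 5.0800, 2.8406]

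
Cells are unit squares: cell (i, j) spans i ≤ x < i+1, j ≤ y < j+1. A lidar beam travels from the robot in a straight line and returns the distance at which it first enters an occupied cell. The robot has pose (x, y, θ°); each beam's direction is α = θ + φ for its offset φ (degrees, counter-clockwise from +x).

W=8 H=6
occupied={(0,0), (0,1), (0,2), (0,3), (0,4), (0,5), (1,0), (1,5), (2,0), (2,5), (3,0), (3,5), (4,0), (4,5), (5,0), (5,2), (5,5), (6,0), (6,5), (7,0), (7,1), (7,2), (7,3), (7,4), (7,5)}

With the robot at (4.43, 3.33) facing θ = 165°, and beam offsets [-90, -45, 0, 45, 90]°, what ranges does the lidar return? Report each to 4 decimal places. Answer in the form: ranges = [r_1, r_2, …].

ranges = [1.7289, 1.9283, 3.5510, 3.9606, 2.4122]

beam 1: φ=-90°, α=75°
  dir = (cos 75°, sin 75°) = (0.2588, 0.9659); from cell (4,3)
  next x-line at t=2.2023, next y-line at t=0.6936; Δt_x=3.8637, Δt_y=1.0353
    y: enter (4,4) at t=0.6936
    y: enter (4,5) at t=1.7289 ← occupied
  → r_1 = 1.7289
beam 2: φ=-45°, α=120°
  dir = (cos 120°, sin 120°) = (-0.5000, 0.8660); from cell (4,3)
  next x-line at t=0.8600, next y-line at t=0.7736; Δt_x=2.0000, Δt_y=1.1547
    y: enter (4,4) at t=0.7736
    x: enter (3,4) at t=0.8600
    y: enter (3,5) at t=1.9283 ← occupied
  → r_2 = 1.9283
beam 3: φ=0°, α=165°
  dir = (cos 165°, sin 165°) = (-0.9659, 0.2588); from cell (4,3)
  next x-line at t=0.4452, next y-line at t=2.5887; Δt_x=1.0353, Δt_y=3.8637
    x: enter (3,3) at t=0.4452
    x: enter (2,3) at t=1.4804
    x: enter (1,3) at t=2.5157
    y: enter (1,4) at t=2.5887
    x: enter (0,4) at t=3.5510 ← occupied
  → r_3 = 3.5510
beam 4: φ=45°, α=210°
  dir = (cos 210°, sin 210°) = (-0.8660, -0.5000); from cell (4,3)
  next x-line at t=0.4965, next y-line at t=0.6600; Δt_x=1.1547, Δt_y=2.0000
    x: enter (3,3) at t=0.4965
    y: enter (3,2) at t=0.6600
    x: enter (2,2) at t=1.6512
    y: enter (2,1) at t=2.6600
    x: enter (1,1) at t=2.8059
    x: enter (0,1) at t=3.9606 ← occupied
  → r_4 = 3.9606
beam 5: φ=90°, α=255°
  dir = (cos 255°, sin 255°) = (-0.2588, -0.9659); from cell (4,3)
  next x-line at t=1.6614, next y-line at t=0.3416; Δt_x=3.8637, Δt_y=1.0353
    y: enter (4,2) at t=0.3416
    y: enter (4,1) at t=1.3769
    x: enter (3,1) at t=1.6614
    y: enter (3,0) at t=2.4122 ← occupied
  → r_5 = 2.4122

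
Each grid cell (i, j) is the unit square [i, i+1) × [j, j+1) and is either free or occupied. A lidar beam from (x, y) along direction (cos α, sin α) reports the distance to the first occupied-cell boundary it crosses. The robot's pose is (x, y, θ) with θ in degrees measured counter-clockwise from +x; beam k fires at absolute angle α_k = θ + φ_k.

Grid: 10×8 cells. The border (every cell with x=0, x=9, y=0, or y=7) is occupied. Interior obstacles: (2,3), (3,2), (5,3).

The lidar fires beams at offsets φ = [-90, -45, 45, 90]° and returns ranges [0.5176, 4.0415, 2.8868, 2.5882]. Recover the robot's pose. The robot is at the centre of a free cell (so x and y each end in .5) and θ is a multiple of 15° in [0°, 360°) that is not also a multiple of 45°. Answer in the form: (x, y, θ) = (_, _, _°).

(x, y, θ) = (5.5, 4.5, 15°)

The pose lattice has 45·16 = 720 candidates. Test each by forward raycasting.
  (4.5, 2.5, 210°): beam 1 = 5.1962 ≠ 0.5176 ✗
  (2.5, 5.5, 195°): beam 1 = 1.5529 ≠ 0.5176 ✗
  (8.5, 5.5, 195°): beam 1 = 1.5529 ≠ 0.5176 ✗
  (8.5, 2.5, 75°): beam 2 = 0.5774 ≠ 4.0415 ✗
  …
  (5.5, 4.5, 15°): r_1=0.5176, r_2=4.0415, r_3=2.8868, r_4=2.5882 — all match ✓
Unique over the lattice → pose = (5.5, 4.5, 15°).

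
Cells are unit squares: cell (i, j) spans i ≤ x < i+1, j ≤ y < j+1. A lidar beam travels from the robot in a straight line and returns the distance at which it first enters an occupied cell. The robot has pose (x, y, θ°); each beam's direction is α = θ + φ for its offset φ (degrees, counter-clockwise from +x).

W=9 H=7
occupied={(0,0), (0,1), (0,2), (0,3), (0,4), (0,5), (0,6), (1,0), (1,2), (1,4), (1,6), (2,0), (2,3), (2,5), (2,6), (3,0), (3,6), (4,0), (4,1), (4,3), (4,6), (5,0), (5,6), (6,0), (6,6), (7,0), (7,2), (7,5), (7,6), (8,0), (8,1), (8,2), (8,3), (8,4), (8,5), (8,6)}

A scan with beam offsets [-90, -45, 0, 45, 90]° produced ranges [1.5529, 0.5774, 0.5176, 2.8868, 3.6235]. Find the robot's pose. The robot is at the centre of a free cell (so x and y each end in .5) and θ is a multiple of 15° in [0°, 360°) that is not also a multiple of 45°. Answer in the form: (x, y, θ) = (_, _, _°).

The pose lattice has 27·16 = 432 candidates. Test each by forward raycasting.
  (4.5, 2.5, 255°): beam 1 = 1.9319 ≠ 1.5529 ✗
  (2.5, 1.5, 210°): beam 1 = 1.0000 ≠ 1.5529 ✗
  (5.5, 1.5, 255°): beam 1 = 0.5176 ≠ 1.5529 ✗
  …
  (6.5, 2.5, 15°): r_1=1.5529, r_2=0.5774, r_3=0.5176, r_4=2.8868, r_5=3.6235 — all match ✓
Unique over the lattice → pose = (6.5, 2.5, 15°).

(x, y, θ) = (6.5, 2.5, 15°)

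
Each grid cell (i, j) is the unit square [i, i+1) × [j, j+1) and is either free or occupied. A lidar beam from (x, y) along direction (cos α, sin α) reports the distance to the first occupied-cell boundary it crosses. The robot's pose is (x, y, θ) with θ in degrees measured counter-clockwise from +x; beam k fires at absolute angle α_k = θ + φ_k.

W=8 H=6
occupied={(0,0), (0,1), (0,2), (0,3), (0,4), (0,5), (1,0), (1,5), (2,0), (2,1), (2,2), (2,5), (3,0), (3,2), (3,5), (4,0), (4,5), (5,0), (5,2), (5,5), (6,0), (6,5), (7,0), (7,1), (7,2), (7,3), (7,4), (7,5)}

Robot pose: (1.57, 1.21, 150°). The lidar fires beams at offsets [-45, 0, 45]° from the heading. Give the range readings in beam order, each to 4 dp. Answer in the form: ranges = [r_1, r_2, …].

beam 1: φ=-45°, α=105°
  direction (-0.2588, 0.9659); cell (1,1); t to first gridline: x 2.2023, y 0.8179 (then +3.8637 / +1.0353)
    (1,2) via y @ 0.8179
    (1,3) via y @ 1.8531
    (0,3) via x @ 2.2023  # hit
  → r_1 = 2.2023
beam 2: φ=0°, α=150°
  direction (-0.8660, 0.5000); cell (1,1); t to first gridline: x 0.6582, y 1.5800 (then +1.1547 / +2.0000)
    (0,1) via x @ 0.6582  # hit
  → r_2 = 0.6582
beam 3: φ=45°, α=195°
  direction (-0.9659, -0.2588); cell (1,1); t to first gridline: x 0.5901, y 0.8114 (then +1.0353 / +3.8637)
    (0,1) via x @ 0.5901  # hit
  → r_3 = 0.5901

ranges = [2.2023, 0.6582, 0.5901]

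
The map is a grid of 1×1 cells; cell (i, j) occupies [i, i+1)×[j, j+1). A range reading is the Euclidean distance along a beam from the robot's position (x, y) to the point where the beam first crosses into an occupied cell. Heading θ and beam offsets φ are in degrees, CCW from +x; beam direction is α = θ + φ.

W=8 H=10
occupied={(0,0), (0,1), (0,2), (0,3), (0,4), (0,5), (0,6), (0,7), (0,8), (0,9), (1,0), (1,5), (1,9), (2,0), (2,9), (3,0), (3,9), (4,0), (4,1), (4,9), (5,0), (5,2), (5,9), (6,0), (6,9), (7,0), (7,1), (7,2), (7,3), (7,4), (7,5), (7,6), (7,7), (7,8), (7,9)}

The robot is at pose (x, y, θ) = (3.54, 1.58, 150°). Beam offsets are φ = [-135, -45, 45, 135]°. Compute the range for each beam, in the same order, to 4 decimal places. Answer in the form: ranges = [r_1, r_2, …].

ranges = [0.4762, 7.6817, 2.2409, 0.6005]

beam 1: φ=-135°, α=15°
  dir = (cos 15°, sin 15°) = (0.9659, 0.2588); from cell (3,1)
  next x-line at t=0.4762, next y-line at t=1.6228; Δt_x=1.0353, Δt_y=3.8637
    x: enter (4,1) at t=0.4762 ← occupied
  → r_1 = 0.4762
beam 2: φ=-45°, α=105°
  dir = (cos 105°, sin 105°) = (-0.2588, 0.9659); from cell (3,1)
  next x-line at t=2.0864, next y-line at t=0.4348; Δt_x=3.8637, Δt_y=1.0353
    y: enter (3,2) at t=0.4348
    y: enter (3,3) at t=1.4701
    x: enter (2,3) at t=2.0864
    y: enter (2,4) at t=2.5054
    y: enter (2,5) at t=3.5406
    y: enter (2,6) at t=4.5759
    y: enter (2,7) at t=5.6112
    x: enter (1,7) at t=5.9501
    y: enter (1,8) at t=6.6465
    y: enter (1,9) at t=7.6817 ← occupied
  → r_2 = 7.6817
beam 3: φ=45°, α=195°
  dir = (cos 195°, sin 195°) = (-0.9659, -0.2588); from cell (3,1)
  next x-line at t=0.5590, next y-line at t=2.2409; Δt_x=1.0353, Δt_y=3.8637
    x: enter (2,1) at t=0.5590
    x: enter (1,1) at t=1.5943
    y: enter (1,0) at t=2.2409 ← occupied
  → r_3 = 2.2409
beam 4: φ=135°, α=285°
  dir = (cos 285°, sin 285°) = (0.2588, -0.9659); from cell (3,1)
  next x-line at t=1.7773, next y-line at t=0.6005; Δt_x=3.8637, Δt_y=1.0353
    y: enter (3,0) at t=0.6005 ← occupied
  → r_4 = 0.6005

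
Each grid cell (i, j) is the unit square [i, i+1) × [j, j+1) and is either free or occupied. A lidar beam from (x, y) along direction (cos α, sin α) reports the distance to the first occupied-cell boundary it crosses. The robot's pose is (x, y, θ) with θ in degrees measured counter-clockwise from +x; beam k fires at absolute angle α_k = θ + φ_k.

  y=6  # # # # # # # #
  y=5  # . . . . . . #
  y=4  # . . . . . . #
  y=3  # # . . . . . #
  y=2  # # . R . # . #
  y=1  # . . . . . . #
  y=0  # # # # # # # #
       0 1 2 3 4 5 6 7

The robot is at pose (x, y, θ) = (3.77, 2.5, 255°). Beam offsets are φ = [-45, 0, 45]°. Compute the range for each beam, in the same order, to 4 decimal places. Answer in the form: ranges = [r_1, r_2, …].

beam 1: φ=-45°, α=210°
  dir = (cos 210°, sin 210°) = (-0.8660, -0.5000); from cell (3,2)
  next x-line at t=0.8891, next y-line at t=1.0000; Δt_x=1.1547, Δt_y=2.0000
    x: enter (2,2) at t=0.8891
    y: enter (2,1) at t=1.0000
    x: enter (1,1) at t=2.0438
    y: enter (1,0) at t=3.0000 ← occupied
  → r_1 = 3.0000
beam 2: φ=0°, α=255°
  dir = (cos 255°, sin 255°) = (-0.2588, -0.9659); from cell (3,2)
  next x-line at t=2.9751, next y-line at t=0.5176; Δt_x=3.8637, Δt_y=1.0353
    y: enter (3,1) at t=0.5176
    y: enter (3,0) at t=1.5529 ← occupied
  → r_2 = 1.5529
beam 3: φ=45°, α=300°
  dir = (cos 300°, sin 300°) = (0.5000, -0.8660); from cell (3,2)
  next x-line at t=0.4600, next y-line at t=0.5774; Δt_x=2.0000, Δt_y=1.1547
    x: enter (4,2) at t=0.4600
    y: enter (4,1) at t=0.5774
    y: enter (4,0) at t=1.7321 ← occupied
  → r_3 = 1.7321

ranges = [3.0000, 1.5529, 1.7321]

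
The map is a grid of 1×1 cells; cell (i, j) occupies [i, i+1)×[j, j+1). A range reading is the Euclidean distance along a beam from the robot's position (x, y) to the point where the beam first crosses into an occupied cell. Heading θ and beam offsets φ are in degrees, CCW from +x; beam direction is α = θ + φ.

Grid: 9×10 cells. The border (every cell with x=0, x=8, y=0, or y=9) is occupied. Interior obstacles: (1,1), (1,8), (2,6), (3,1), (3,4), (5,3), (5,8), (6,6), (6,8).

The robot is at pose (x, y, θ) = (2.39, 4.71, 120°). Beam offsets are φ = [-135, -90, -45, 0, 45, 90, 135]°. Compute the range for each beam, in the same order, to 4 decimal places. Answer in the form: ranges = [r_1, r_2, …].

beam 1: φ=-135°, α=345°
  cosα=0.9659 sinα=-0.2588 | (2,4) | tMaxX 0.6315 tMaxY 2.7432 | tΔX 1.0353 tΔY 3.8637
    t=0.6315 [x] (3,4) — stop
  → r_1 = 0.6315
beam 2: φ=-90°, α=30°
  cosα=0.8660 sinα=0.5000 | (2,4) | tMaxX 0.7044 tMaxY 0.5800 | tΔX 1.1547 tΔY 2.0000
    t=0.5800 [y] (2,5)
    t=0.7044 [x] (3,5)
    t=1.8591 [x] (4,5)
    t=2.5800 [y] (4,6)
    t=3.0138 [x] (5,6)
    t=4.1685 [x] (6,6) — stop
  → r_2 = 4.1685
beam 3: φ=-45°, α=75°
  cosα=0.2588 sinα=0.9659 | (2,4) | tMaxX 2.3569 tMaxY 0.3002 | tΔX 3.8637 tΔY 1.0353
    t=0.3002 [y] (2,5)
    t=1.3355 [y] (2,6) — stop
  → r_3 = 1.3355
beam 4: φ=0°, α=120°
  cosα=-0.5000 sinα=0.8660 | (2,4) | tMaxX 0.7800 tMaxY 0.3349 | tΔX 2.0000 tΔY 1.1547
    t=0.3349 [y] (2,5)
    t=0.7800 [x] (1,5)
    t=1.4896 [y] (1,6)
    t=2.6443 [y] (1,7)
    t=2.7800 [x] (0,7) — stop
  → r_4 = 2.7800
beam 5: φ=45°, α=165°
  cosα=-0.9659 sinα=0.2588 | (2,4) | tMaxX 0.4038 tMaxY 1.1205 | tΔX 1.0353 tΔY 3.8637
    t=0.4038 [x] (1,4)
    t=1.1205 [y] (1,5)
    t=1.4390 [x] (0,5) — stop
  → r_5 = 1.4390
beam 6: φ=90°, α=210°
  cosα=-0.8660 sinα=-0.5000 | (2,4) | tMaxX 0.4503 tMaxY 1.4200 | tΔX 1.1547 tΔY 2.0000
    t=0.4503 [x] (1,4)
    t=1.4200 [y] (1,3)
    t=1.6050 [x] (0,3) — stop
  → r_6 = 1.6050
beam 7: φ=135°, α=255°
  cosα=-0.2588 sinα=-0.9659 | (2,4) | tMaxX 1.5068 tMaxY 0.7350 | tΔX 3.8637 tΔY 1.0353
    t=0.7350 [y] (2,3)
    t=1.5068 [x] (1,3)
    t=1.7703 [y] (1,2)
    t=2.8056 [y] (1,1) — stop
  → r_7 = 2.8056

ranges = [0.6315, 4.1685, 1.3355, 2.7800, 1.4390, 1.6050, 2.8056]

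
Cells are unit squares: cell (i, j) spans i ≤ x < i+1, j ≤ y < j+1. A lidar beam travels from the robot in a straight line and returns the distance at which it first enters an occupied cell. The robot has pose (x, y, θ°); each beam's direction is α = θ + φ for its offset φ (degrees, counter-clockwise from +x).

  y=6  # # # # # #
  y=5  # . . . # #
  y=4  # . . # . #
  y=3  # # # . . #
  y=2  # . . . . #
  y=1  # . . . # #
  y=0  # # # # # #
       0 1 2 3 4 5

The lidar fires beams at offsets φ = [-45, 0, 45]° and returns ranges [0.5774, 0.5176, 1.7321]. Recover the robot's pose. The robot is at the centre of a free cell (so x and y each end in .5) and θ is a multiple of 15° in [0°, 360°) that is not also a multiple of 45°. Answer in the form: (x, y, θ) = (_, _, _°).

Enumerate (i+0.5, j+0.5, θ) over the 15 free cells and 16 admissible headings. For each, cast all 3 beams and compare to the given ranges.
  (4.5, 4.5, 75°): beam 3 = 0.5774 ≠ 1.7321 ✗
  (1.5, 2.5, 30°): beam 1 = 2.5882 ≠ 0.5774 ✗
  (1.5, 4.5, 75°): beam 1 = 2.8868 ≠ 0.5774 ✗
  (4.5, 3.5, 150°): beam 1 = 1.5529 ≠ 0.5774 ✗
  …
  (2.5, 4.5, 15°): r_1=0.5774, r_2=0.5176, r_3=1.7321 — all match ✓
No second candidate reproduces the full scan.

(x, y, θ) = (2.5, 4.5, 15°)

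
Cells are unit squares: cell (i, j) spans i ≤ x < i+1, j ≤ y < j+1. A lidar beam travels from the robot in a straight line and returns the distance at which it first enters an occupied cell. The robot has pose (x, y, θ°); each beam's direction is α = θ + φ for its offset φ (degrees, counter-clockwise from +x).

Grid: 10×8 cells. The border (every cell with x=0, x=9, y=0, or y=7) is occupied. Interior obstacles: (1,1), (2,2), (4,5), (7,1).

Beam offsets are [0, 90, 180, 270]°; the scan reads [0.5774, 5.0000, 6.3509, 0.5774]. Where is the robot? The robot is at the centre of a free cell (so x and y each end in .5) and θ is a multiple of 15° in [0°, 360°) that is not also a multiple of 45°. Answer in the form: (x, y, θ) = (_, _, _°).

(x, y, θ) = (6.5, 1.5, 330°)

Candidates: 44 free-cell centres × 16 headings = 704 poses. Raycast each; keep the one whose scan matches to 4 dp.
  (5.5, 6.5, 60°): beam 2 = 1.0000 ≠ 5.0000 ✗
  (4.5, 2.5, 75°): beam 1 = 4.6587 ≠ 0.5774 ✗
  (6.5, 2.5, 30°): beam 1 = 2.8868 ≠ 0.5774 ✗
  …
  (6.5, 1.5, 330°): r_1=0.5774, r_2=5.0000, r_3=6.3509, r_4=0.5774 — all match ✓
Unique over the lattice → pose = (6.5, 1.5, 330°).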